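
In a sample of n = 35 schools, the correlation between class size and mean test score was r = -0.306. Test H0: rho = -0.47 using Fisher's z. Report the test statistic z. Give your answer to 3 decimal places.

1.097

z_r = atanh(-0.306) = -0.316126,  z_0 = atanh(-0.47) = -0.510070
SE = 1/√(n−3) = 1/√32 = 0.176777
z = (z_r − z_0)/SE = (-0.316126 − (-0.510070)) / 0.176777 = 0.193944 / 0.176777 = 1.097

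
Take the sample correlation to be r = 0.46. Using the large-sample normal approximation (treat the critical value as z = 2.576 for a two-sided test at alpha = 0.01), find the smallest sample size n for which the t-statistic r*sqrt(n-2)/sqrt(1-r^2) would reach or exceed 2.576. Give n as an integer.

r√(n−2)/√(1−r²) ≥ 2.576  ⇔  n−2 ≥ (2.576)²·(1−r²)/r²
(1−r²)/r² = (1−0.2116)/0.2116 = 3.7259
n ≥ 2 + 6.635776·3.7259 = 2 + 24.7242 = 26.7242
⌈26.7242⌉ = 27

27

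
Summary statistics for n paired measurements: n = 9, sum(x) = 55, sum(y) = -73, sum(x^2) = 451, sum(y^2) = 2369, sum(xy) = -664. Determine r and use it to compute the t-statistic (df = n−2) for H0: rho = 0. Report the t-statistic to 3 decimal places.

-1.456

S_xy = nΣxy − ΣxΣy = 9·(-664) − 55·(-73) = -5976 − (-4015) = -1961
S_xx = nΣx² − (Σx)² = 9·451 − 55² = 4059 − 3025 = 1034
S_yy = nΣy² − (Σy)² = 9·2369 − (-73)² = 21321 − 5329 = 15992
r = S_xy / √(S_xx·S_yy) = -1961 / √(1034·15992) = -1961 / √16535728 = -1961 / 4066.4146 = -0.4822
t = r·√(n−2)/√(1−r²) = -0.4822·√7 / √(1−0.232517) = -1.275781 / 0.876061 = -1.456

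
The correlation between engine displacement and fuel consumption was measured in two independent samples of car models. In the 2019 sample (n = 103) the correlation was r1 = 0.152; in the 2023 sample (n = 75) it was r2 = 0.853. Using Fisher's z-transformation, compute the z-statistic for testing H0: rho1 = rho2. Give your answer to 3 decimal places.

-7.207

Fisher z-transforms: z1 = atanh(0.152) = 0.153187, z2 = atanh(0.853) = 1.267064; difference d = -1.113877
Var(d) = 1/100 + 1/72 = 0.0100000 + 0.0138889 = 0.0238889
z = d/√Var(d) = -1.113877 / √0.0238889 = -1.113877 / 0.154560 = -7.207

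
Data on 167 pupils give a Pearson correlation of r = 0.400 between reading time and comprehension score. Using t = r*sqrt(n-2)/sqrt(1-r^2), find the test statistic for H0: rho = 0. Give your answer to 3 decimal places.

5.606

1 − r² = 1 − 0.160000 = 0.840000;  √(1−r²) = 0.916515
√(n−2) = √165 = 12.845233
t = r·√(n−2)/√(1−r²) = 0.400 · 12.845233 / 0.916515 = 5.606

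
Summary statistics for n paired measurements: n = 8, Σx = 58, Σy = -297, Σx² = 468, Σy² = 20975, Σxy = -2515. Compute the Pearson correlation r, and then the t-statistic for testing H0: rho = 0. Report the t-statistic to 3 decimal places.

-1.516

Numerator: nΣxy − (Σx)(Σy) = 8·(-2515) − (58)(-297) = -2894
Denominator: √[(nΣx²−(Σx)²)(nΣy²−(Σy)²)]
  nΣx²−(Σx)² = 8·468 − 3364 = 380;  nΣy²−(Σy)² = 8·20975 − 88209 = 79591
  √(380·79591) = √30244580 = 5499.5073
r = -2894 / 5499.5073 = -0.5262
t = r·√(n−2)/√(1−r²) = -0.5262·√6 / √(1−0.276886) = -1.288922 / 0.850361 = -1.516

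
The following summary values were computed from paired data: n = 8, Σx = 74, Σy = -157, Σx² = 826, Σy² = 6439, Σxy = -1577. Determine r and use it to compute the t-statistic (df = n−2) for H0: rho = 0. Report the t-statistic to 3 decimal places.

-0.451

S_xy = nΣxy − ΣxΣy = 8·(-1577) − 74·(-157) = -12616 − (-11618) = -998
S_xx = nΣx² − (Σx)² = 8·826 − 74² = 6608 − 5476 = 1132
S_yy = nΣy² − (Σy)² = 8·6439 − (-157)² = 51512 − 24649 = 26863
r = S_xy / √(S_xx·S_yy) = -998 / √(1132·26863) = -998 / √30408916 = -998 / 5514.4280 = -0.1810
t = r·√(n−2)/√(1−r²) = -0.1810·√6 / √(1−0.032761) = -0.443358 / 0.983483 = -0.451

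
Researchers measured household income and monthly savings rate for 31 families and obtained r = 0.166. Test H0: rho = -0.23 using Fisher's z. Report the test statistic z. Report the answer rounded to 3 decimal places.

z_r = atanh(0.166) = 0.167550,  z_0 = atanh(-0.23) = -0.234189
SE = 1/√(n−3) = 1/√28 = 0.188982
z = (z_r − z_0)/SE = (0.167550 − (-0.234189)) / 0.188982 = 0.401739 / 0.188982 = 2.126

2.126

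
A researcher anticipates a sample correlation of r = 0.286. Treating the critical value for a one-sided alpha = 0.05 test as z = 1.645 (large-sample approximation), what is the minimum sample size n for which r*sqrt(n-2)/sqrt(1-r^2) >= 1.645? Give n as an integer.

Need r·√(n−2)/√(1−r²) ≥ 1.645
√(n−2) ≥ 1.645·√(1−0.081796) / 0.286 = 1.645·0.958230 / 0.286 = 5.5115
n−2 ≥ 30.3766  ⇒  n ≥ 32.3766
Smallest integer n = 33

33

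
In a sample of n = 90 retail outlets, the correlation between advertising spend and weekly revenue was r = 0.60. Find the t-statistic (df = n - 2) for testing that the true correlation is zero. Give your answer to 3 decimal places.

1 − r² = 1 − 0.3600 = 0.6400;  √(1−r²) = 0.800000
√(n−2) = √88 = 9.380832
t = r·√(n−2)/√(1−r²) = 0.60 · 9.380832 / 0.800000 = 7.036

7.036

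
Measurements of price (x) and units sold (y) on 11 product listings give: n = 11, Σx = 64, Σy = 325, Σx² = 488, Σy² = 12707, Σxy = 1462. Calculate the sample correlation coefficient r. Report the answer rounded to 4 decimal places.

-0.7158

Numerator: nΣxy − (Σx)(Σy) = 11·1462 − (64)(325) = -4718
Denominator: √[(nΣx²−(Σx)²)(nΣy²−(Σy)²)]
  nΣx²−(Σx)² = 11·488 − 4096 = 1272;  nΣy²−(Σy)² = 11·12707 − 105625 = 34152
  √(1272·34152) = √43441344 = 6591.0048
r = -4718 / 6591.0048 = -0.7158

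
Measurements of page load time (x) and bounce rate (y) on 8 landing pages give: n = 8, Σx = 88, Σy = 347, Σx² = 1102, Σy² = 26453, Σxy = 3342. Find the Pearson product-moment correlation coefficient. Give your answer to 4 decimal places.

S_xy = nΣxy − ΣxΣy = 8·3342 − 88·347 = 26736 − 30536 = -3800
S_xx = nΣx² − (Σx)² = 8·1102 − 88² = 8816 − 7744 = 1072
S_yy = nΣy² − (Σy)² = 8·26453 − 347² = 211624 − 120409 = 91215
r = S_xy / √(S_xx·S_yy) = -3800 / √(1072·91215) = -3800 / √97782480 = -3800 / 9888.5024 = -0.3843

-0.3843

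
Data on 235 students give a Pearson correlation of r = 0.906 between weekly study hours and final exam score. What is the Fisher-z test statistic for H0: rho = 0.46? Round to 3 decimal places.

15.345

Fisher z: atanh(0.906) = 1.504734, atanh(0.46) = 0.497311
z = (z_r − z_0)·√(n−3) = (1.504734 − 0.497311)·√232 = 1.007423 · 15.231546 = 15.345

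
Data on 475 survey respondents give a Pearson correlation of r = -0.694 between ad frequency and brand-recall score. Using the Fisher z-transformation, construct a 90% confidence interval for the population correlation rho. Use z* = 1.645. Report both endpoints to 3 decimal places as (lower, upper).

z_r = atanh(-0.694) = -0.855631;  SE = 1/√(n−3) = 1/√472 = 0.046029
z-limits: -0.855631 ± 1.645·0.046029 = -0.855631 ± 0.075718 = [-0.931349, -0.779913]
ρ-limits: (tanh -0.931349, tanh -0.779913) = (-0.731, -0.653)

(-0.731, -0.653)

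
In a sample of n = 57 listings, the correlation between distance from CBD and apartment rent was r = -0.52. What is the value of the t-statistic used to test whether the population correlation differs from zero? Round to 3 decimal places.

1 − r² = 1 − 0.2704 = 0.7296;  √(1−r²) = 0.854166
√(n−2) = √55 = 7.416198
t = r·√(n−2)/√(1−r²) = -0.52 · 7.416198 / 0.854166 = -4.515

-4.515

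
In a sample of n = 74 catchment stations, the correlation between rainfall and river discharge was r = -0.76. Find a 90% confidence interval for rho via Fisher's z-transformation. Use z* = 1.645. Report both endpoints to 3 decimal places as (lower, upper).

(-0.831, -0.665)

z_r = atanh(-0.76) = -0.996215;  SE = 1/√(n−3) = 1/√71 = 0.118678
z-limits: -0.996215 ± 1.645·0.118678 = -0.996215 ± 0.195225 = [-1.191440, -0.800990]
ρ-limits: (tanh -1.191440, tanh -0.800990) = (-0.831, -0.665)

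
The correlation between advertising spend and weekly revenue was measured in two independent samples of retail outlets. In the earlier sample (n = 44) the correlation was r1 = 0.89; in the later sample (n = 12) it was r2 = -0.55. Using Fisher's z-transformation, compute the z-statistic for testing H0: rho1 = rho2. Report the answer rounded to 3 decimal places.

5.543

Fisher z-transforms: z1 = atanh(0.89) = 1.421926, z2 = atanh(-0.55) = -0.618381; difference d = 2.040307
Var(d) = 1/41 + 1/9 = 0.0243902 + 0.1111111 = 0.1355013
z = d/√Var(d) = 2.040307 / √0.1355013 = 2.040307 / 0.368105 = 5.543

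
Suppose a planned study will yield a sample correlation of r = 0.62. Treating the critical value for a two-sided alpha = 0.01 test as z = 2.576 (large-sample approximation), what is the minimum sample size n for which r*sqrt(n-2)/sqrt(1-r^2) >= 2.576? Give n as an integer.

r√(n−2)/√(1−r²) ≥ 2.576  ⇔  n−2 ≥ (2.576)²·(1−r²)/r²
(1−r²)/r² = (1−0.3844)/0.3844 = 1.6015
n ≥ 2 + 6.635776·1.6015 = 2 + 10.6272 = 12.6272
⌈12.6272⌉ = 13

13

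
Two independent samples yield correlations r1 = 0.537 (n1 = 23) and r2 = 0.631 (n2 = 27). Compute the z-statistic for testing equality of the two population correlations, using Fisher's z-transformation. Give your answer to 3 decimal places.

-0.473

z1 = atanh(0.537) = 0.599930,  z2 = atanh(0.631) = 0.743076
SE = √(1/(n1−3) + 1/(n2−3)) = √(1/20 + 1/24) = √(0.0500000 + 0.0416667) = √0.0916667 = 0.302765
z = (z1 − z2)/SE = (0.599930 − 0.743076) / 0.302765 = -0.143146 / 0.302765 = -0.473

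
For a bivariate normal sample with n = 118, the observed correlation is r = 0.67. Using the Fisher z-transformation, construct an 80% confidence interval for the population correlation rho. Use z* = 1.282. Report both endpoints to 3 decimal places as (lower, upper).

(0.599, 0.731)

Fisher z: z_r = atanh(r) = ½·ln((1+0.67)/(1−0.67)) = 0.810743
SE(z) = 1/√(n−3) = 1/√115 = 0.093250
80% ⇒ z* = 1.282; margin = 1.282·0.093250 = 0.119546
CI on z-scale: (0.691197, 0.930289)
Back-transform: tanh(0.691197) = 0.598750, tanh(0.930289) = 0.730729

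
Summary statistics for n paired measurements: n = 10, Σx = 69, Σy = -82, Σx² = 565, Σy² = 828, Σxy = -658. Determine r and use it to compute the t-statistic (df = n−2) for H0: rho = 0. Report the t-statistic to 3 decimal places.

-3.571

S_xy = nΣxy − ΣxΣy = 10·(-658) − 69·(-82) = -6580 − (-5658) = -922
S_xx = nΣx² − (Σx)² = 10·565 − 69² = 5650 − 4761 = 889
S_yy = nΣy² − (Σy)² = 10·828 − (-82)² = 8280 − 6724 = 1556
r = S_xy / √(S_xx·S_yy) = -922 / √(889·1556) = -922 / √1383284 = -922 / 1176.1309 = -0.7839
t = r·√(n−2)/√(1−r²) = -0.7839·√8 / √(1−0.614499) = -2.217204 / 0.620887 = -3.571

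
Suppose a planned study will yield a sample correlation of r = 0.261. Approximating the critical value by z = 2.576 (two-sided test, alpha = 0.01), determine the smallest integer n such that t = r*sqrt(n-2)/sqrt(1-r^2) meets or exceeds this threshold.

93

r√(n−2)/√(1−r²) ≥ 2.576  ⇔  n−2 ≥ (2.576)²·(1−r²)/r²
(1−r²)/r² = (1−0.068121)/0.068121 = 13.6798
n ≥ 2 + 6.635776·13.6798 = 2 + 90.7761 = 92.7761
⌈92.7761⌉ = 93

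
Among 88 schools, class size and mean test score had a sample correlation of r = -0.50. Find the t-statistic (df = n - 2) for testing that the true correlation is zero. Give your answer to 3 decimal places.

-5.354

t = r·√(n−2) / √(1−r²) with r = -0.50, n = 88
  = -0.50·√86 / √(1 − 0.2500)
  = -0.50·9.273618 / 0.866025
  = -4.636809 / 0.866025 = -5.354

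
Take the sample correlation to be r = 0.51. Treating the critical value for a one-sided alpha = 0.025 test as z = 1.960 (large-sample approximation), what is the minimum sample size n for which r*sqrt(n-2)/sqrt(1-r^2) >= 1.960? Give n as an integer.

Need r·√(n−2)/√(1−r²) ≥ 1.960
√(n−2) ≥ 1.960·√(1−0.2601) / 0.51 = 1.960·0.860174 / 0.51 = 3.3058
n−2 ≥ 10.9283  ⇒  n ≥ 12.9283
Smallest integer n = 13

13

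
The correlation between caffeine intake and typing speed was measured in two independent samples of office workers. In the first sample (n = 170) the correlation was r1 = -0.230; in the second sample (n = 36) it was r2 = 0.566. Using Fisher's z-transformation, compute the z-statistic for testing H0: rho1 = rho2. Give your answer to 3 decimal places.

-4.597

Fisher z-transforms: z1 = atanh(-0.230) = -0.234189, z2 = atanh(0.566) = 0.641618; difference d = -0.875807
Var(d) = 1/167 + 1/33 = 0.0059880 + 0.0303030 = 0.0362910
z = d/√Var(d) = -0.875807 / √0.0362910 = -0.875807 / 0.190502 = -4.597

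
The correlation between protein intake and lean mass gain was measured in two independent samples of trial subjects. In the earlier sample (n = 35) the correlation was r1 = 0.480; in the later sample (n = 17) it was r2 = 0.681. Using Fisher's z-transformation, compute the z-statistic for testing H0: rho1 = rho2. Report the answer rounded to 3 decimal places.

Fisher z-transforms: z1 = atanh(0.480) = 0.522984, z2 = atanh(0.681) = 0.830977; difference d = -0.307993
Var(d) = 1/32 + 1/14 = 0.0312500 + 0.0714286 = 0.1026786
z = d/√Var(d) = -0.307993 / √0.1026786 = -0.307993 / 0.320435 = -0.961

-0.961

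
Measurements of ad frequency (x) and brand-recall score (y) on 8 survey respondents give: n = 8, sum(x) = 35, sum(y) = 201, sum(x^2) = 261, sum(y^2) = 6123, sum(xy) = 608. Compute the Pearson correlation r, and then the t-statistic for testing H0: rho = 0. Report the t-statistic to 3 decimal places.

Numerator: nΣxy − (Σx)(Σy) = 8·608 − (35)(201) = -2171
Denominator: √[(nΣx²−(Σx)²)(nΣy²−(Σy)²)]
  nΣx²−(Σx)² = 8·261 − 1225 = 863;  nΣy²−(Σy)² = 8·6123 − 40401 = 8583
  √(863·8583) = √7407129 = 2721.6041
r = -2171 / 2721.6041 = -0.7977
t = r·√(n−2)/√(1−r²) = -0.7977·√6 / √(1−0.636325) = -1.953958 / 0.603055 = -3.240

-3.240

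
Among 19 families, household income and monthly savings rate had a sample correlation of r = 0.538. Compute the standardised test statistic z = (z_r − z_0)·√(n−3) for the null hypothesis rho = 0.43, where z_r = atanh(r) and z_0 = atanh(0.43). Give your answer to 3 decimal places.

z_r = atanh(0.538) = 0.601337,  z_0 = atanh(0.43) = 0.459897
SE = 1/√(n−3) = 1/√16 = 0.250000
z = (z_r − z_0)/SE = (0.601337 − 0.459897) / 0.250000 = 0.141440 / 0.250000 = 0.566

0.566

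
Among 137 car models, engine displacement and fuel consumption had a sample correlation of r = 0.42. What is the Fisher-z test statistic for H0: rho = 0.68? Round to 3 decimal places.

-4.415

z_r = atanh(0.42) = 0.447692,  z_0 = atanh(0.68) = 0.829114
SE = 1/√(n−3) = 1/√134 = 0.086387
z = (z_r − z_0)/SE = (0.447692 − 0.829114) / 0.086387 = -0.381422 / 0.086387 = -4.415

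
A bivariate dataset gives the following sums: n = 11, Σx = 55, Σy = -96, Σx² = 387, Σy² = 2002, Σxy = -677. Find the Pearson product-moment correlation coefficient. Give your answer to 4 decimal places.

-0.5456

Numerator: nΣxy − (Σx)(Σy) = 11·(-677) − (55)(-96) = -2167
Denominator: √[(nΣx²−(Σx)²)(nΣy²−(Σy)²)]
  nΣx²−(Σx)² = 11·387 − 3025 = 1232;  nΣy²−(Σy)² = 11·2002 − 9216 = 12806
  √(1232·12806) = √15776992 = 3972.0262
r = -2167 / 3972.0262 = -0.5456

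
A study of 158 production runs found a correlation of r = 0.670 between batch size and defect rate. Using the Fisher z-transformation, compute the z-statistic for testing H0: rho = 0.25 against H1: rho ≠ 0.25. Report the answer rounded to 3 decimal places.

6.914

Fisher z: atanh(0.670) = 0.810743, atanh(0.25) = 0.255413
z = (z_r − z_0)·√(n−3) = (0.810743 − 0.255413)·√155 = 0.555330 · 12.449900 = 6.914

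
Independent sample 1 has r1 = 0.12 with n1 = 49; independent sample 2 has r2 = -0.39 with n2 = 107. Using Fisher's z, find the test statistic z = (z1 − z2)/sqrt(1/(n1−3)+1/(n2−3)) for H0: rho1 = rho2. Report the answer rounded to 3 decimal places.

3.007

Fisher z-transforms: z1 = atanh(0.12) = 0.120581, z2 = atanh(-0.39) = -0.411800; difference d = 0.532381
Var(d) = 1/46 + 1/104 = 0.0217391 + 0.0096154 = 0.0313545
z = d/√Var(d) = 0.532381 / √0.0313545 = 0.532381 / 0.177072 = 3.007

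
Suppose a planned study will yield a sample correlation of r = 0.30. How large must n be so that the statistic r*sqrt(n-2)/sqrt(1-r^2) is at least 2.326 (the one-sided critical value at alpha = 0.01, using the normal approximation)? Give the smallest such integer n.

Need r·√(n−2)/√(1−r²) ≥ 2.326
√(n−2) ≥ 2.326·√(1−0.0900) / 0.30 = 2.326·0.953939 / 0.30 = 7.3962
n−2 ≥ 54.7038  ⇒  n ≥ 56.7038
Smallest integer n = 57

57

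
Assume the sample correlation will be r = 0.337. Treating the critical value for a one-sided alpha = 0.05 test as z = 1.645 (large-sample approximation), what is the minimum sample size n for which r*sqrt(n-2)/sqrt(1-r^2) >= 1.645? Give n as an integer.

r√(n−2)/√(1−r²) ≥ 1.645  ⇔  n−2 ≥ (1.645)²·(1−r²)/r²
(1−r²)/r² = (1−0.113569)/0.113569 = 7.8052
n ≥ 2 + 2.706025·7.8052 = 2 + 21.1211 = 23.1211
⌈23.1211⌉ = 24

24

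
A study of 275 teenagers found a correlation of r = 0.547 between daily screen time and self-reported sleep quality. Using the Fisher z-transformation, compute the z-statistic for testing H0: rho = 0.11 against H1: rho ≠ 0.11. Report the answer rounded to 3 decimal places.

Fisher z: atanh(0.547) = 0.614090, atanh(0.11) = 0.110447
z = (z_r − z_0)·√(n−3) = (0.614090 − 0.110447)·√272 = 0.503643 · 16.492423 = 8.306

8.306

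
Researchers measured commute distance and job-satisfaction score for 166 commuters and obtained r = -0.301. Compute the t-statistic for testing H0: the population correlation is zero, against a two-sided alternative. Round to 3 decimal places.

-4.042

1 − r² = 1 − 0.090601 = 0.909399;  √(1−r²) = 0.953624
√(n−2) = √164 = 12.806248
t = r·√(n−2)/√(1−r²) = -0.301 · 12.806248 / 0.953624 = -4.042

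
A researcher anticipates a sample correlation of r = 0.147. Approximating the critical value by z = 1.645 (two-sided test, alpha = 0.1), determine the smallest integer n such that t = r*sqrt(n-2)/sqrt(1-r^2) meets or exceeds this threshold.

r√(n−2)/√(1−r²) ≥ 1.645  ⇔  n−2 ≥ (1.645)²·(1−r²)/r²
(1−r²)/r² = (1−0.021609)/0.021609 = 45.2770
n ≥ 2 + 2.706025·45.2770 = 2 + 122.5207 = 124.5207
⌈124.5207⌉ = 125

125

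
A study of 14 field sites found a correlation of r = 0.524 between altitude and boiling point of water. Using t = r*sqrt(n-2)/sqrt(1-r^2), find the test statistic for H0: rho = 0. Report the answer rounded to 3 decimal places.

2.131

t = r·√(n−2) / √(1−r²) with r = 0.524, n = 14
  = 0.524·√12 / √(1 − 0.274576)
  = 0.524·3.464102 / 0.851718
  = 1.815189 / 0.851718 = 2.131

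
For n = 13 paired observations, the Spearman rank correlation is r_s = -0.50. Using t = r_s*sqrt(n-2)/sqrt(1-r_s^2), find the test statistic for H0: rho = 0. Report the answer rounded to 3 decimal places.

t = r_s·√(n−2) / √(1−r_s²) with r_s = -0.50, n = 13
  = -0.50·√11 / √(1 − 0.2500)
  = -0.50·3.316625 / 0.866025
  = -1.658313 / 0.866025 = -1.915

-1.915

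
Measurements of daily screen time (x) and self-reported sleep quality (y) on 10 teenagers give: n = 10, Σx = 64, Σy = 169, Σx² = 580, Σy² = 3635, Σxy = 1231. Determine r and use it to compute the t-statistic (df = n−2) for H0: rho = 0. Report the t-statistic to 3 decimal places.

1.272

S_xy = nΣxy − ΣxΣy = 10·1231 − 64·169 = 12310 − 10816 = 1494
S_xx = nΣx² − (Σx)² = 10·580 − 64² = 5800 − 4096 = 1704
S_yy = nΣy² − (Σy)² = 10·3635 − 169² = 36350 − 28561 = 7789
r = S_xy / √(S_xx·S_yy) = 1494 / √(1704·7789) = 1494 / √13272456 = 1494 / 3643.1382 = 0.4101
t = r·√(n−2)/√(1−r²) = 0.4101·√8 / √(1−0.168182) = 1.159938 / 0.912041 = 1.272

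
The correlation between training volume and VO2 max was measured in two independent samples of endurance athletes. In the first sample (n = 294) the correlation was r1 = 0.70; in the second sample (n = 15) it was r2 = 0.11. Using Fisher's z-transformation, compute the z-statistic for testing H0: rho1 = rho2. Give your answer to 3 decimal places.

z1 = atanh(0.70) = 0.867301,  z2 = atanh(0.11) = 0.110447
SE = √(1/(n1−3) + 1/(n2−3)) = √(1/291 + 1/12) = √(0.0034364 + 0.0833333) = √0.0867697 = 0.294567
z = (z1 − z2)/SE = (0.867301 − 0.110447) / 0.294567 = 0.756854 / 0.294567 = 2.569

2.569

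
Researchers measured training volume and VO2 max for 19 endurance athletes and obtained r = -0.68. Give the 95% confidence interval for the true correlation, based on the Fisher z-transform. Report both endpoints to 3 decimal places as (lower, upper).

(-0.867, -0.327)

Fisher z: z_r = atanh(r) = ½·ln((1+(-0.68))/(1−(-0.68))) = -0.829114
SE(z) = 1/√(n−3) = 1/√16 = 0.250000
95% ⇒ z* = 1.960; margin = 1.960·0.250000 = 0.490000
CI on z-scale: (-1.319114, -0.339114)
Back-transform: tanh(-1.319114) = -0.866563, tanh(-0.339114) = -0.326686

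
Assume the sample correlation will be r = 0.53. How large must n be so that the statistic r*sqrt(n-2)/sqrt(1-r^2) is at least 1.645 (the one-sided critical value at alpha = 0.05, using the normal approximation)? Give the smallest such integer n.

r√(n−2)/√(1−r²) ≥ 1.645  ⇔  n−2 ≥ (1.645)²·(1−r²)/r²
(1−r²)/r² = (1−0.2809)/0.2809 = 2.5600
n ≥ 2 + 2.706025·2.5600 = 2 + 6.9274 = 8.9274
⌈8.9274⌉ = 9

9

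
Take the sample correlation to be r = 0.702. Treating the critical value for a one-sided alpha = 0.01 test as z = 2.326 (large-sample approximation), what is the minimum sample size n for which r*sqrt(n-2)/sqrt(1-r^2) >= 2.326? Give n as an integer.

Need r·√(n−2)/√(1−r²) ≥ 2.326
√(n−2) ≥ 2.326·√(1−0.492804) / 0.702 = 2.326·0.712177 / 0.702 = 2.3597
n−2 ≥ 5.5682  ⇒  n ≥ 7.5682
Smallest integer n = 8

8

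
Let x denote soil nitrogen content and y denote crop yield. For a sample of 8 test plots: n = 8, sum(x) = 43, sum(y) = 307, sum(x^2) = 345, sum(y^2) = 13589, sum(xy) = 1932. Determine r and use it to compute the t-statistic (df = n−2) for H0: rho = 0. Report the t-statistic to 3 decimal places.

S_xy = nΣxy − ΣxΣy = 8·1932 − 43·307 = 15456 − 13201 = 2255
S_xx = nΣx² − (Σx)² = 8·345 − 43² = 2760 − 1849 = 911
S_yy = nΣy² − (Σy)² = 8·13589 − 307² = 108712 − 94249 = 14463
r = S_xy / √(S_xx·S_yy) = 2255 / √(911·14463) = 2255 / √13175793 = 2255 / 3629.8475 = 0.6212
t = r·√(n−2)/√(1−r²) = 0.6212·√6 / √(1−0.385889) = 1.521623 / 0.783652 = 1.942

1.942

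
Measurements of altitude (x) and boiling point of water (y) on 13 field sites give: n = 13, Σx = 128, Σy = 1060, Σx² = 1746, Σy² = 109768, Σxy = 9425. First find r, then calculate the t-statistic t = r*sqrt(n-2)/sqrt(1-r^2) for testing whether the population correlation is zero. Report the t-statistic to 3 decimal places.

Numerator: nΣxy − (Σx)(Σy) = 13·9425 − (128)(1060) = -13155
Denominator: √[(nΣx²−(Σx)²)(nΣy²−(Σy)²)]
  nΣx²−(Σx)² = 13·1746 − 16384 = 6314;  nΣy²−(Σy)² = 13·109768 − 1123600 = 303384
  √(6314·303384) = √1915566576 = 43767.1861
r = -13155 / 43767.1861 = -0.3006
t = r·√(n−2)/√(1−r²) = -0.3006·√11 / √(1−0.090360) = -0.996977 / 0.953750 = -1.045

-1.045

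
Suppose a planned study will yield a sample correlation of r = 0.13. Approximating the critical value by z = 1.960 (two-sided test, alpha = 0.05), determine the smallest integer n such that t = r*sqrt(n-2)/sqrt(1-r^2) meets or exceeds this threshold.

226

Need r·√(n−2)/√(1−r²) ≥ 1.960
√(n−2) ≥ 1.960·√(1−0.0169) / 0.13 = 1.960·0.991514 / 0.13 = 14.9490
n−2 ≥ 223.4726  ⇒  n ≥ 225.4726
Smallest integer n = 226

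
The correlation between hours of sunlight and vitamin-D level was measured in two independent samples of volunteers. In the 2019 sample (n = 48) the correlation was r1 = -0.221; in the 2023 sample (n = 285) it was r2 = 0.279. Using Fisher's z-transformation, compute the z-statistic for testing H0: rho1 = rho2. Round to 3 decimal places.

-3.185

Fisher z-transforms: z1 = atanh(-0.221) = -0.224707, z2 = atanh(0.279) = 0.286597; difference d = -0.511304
Var(d) = 1/45 + 1/282 = 0.0222222 + 0.0035461 = 0.0257683
z = d/√Var(d) = -0.511304 / √0.0257683 = -0.511304 / 0.160525 = -3.185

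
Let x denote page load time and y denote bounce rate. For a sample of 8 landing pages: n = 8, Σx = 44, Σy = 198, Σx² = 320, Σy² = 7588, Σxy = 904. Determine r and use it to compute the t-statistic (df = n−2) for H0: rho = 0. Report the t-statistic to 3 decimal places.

-1.082

S_xy = nΣxy − ΣxΣy = 8·904 − 44·198 = 7232 − 8712 = -1480
S_xx = nΣx² − (Σx)² = 8·320 − 44² = 2560 − 1936 = 624
S_yy = nΣy² − (Σy)² = 8·7588 − 198² = 60704 − 39204 = 21500
r = S_xy / √(S_xx·S_yy) = -1480 / √(624·21500) = -1480 / √13416000 = -1480 / 3662.7858 = -0.4041
t = r·√(n−2)/√(1−r²) = -0.4041·√6 / √(1−0.163297) = -0.989839 / 0.914715 = -1.082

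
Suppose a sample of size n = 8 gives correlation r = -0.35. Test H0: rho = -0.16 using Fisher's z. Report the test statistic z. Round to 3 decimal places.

-0.456

z_r = atanh(-0.35) = -0.365444,  z_0 = atanh(-0.16) = -0.161387
SE = 1/√(n−3) = 1/√5 = 0.447214
z = (z_r − z_0)/SE = (-0.365444 − (-0.161387)) / 0.447214 = -0.204057 / 0.447214 = -0.456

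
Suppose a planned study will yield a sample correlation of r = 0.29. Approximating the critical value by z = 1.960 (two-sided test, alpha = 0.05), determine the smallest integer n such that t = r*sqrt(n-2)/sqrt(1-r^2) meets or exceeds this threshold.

44

r√(n−2)/√(1−r²) ≥ 1.960  ⇔  n−2 ≥ (1.960)²·(1−r²)/r²
(1−r²)/r² = (1−0.0841)/0.0841 = 10.8906
n ≥ 2 + 3.8416·10.8906 = 2 + 41.8373 = 43.8373
⌈43.8373⌉ = 44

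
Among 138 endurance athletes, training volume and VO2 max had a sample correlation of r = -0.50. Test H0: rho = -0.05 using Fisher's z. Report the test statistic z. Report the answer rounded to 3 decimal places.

z_r = atanh(-0.50) = -0.549306,  z_0 = atanh(-0.05) = -0.050042
SE = 1/√(n−3) = 1/√135 = 0.086066
z = (z_r − z_0)/SE = (-0.549306 − (-0.050042)) / 0.086066 = -0.499264 / 0.086066 = -5.801

-5.801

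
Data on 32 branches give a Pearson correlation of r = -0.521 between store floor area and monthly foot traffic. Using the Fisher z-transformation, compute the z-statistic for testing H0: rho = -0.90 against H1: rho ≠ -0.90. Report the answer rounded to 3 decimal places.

4.817

z_r = atanh(-0.521) = -0.577711,  z_0 = atanh(-0.90) = -1.472219
SE = 1/√(n−3) = 1/√29 = 0.185695
z = (z_r − z_0)/SE = (-0.577711 − (-1.472219)) / 0.185695 = 0.894508 / 0.185695 = 4.817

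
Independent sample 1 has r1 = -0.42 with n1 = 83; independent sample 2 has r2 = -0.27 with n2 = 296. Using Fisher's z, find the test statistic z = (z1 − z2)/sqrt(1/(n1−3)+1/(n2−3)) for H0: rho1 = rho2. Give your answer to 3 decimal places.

-1.354

Fisher z-transforms: z1 = atanh(-0.42) = -0.447692, z2 = atanh(-0.27) = -0.276864; difference d = -0.170828
Var(d) = 1/80 + 1/293 = 0.0125000 + 0.0034130 = 0.0159130
z = d/√Var(d) = -0.170828 / √0.0159130 = -0.170828 / 0.126147 = -1.354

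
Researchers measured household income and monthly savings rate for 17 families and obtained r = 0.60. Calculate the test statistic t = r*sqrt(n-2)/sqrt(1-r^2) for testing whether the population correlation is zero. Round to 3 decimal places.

2.905

t = r·√(n−2) / √(1−r²) with r = 0.60, n = 17
  = 0.60·√15 / √(1 − 0.3600)
  = 0.60·3.872983 / 0.800000
  = 2.323790 / 0.800000 = 2.905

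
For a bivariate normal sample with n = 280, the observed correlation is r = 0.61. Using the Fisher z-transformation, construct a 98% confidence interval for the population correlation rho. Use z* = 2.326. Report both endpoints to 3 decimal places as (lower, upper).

Fisher z: z_r = atanh(r) = ½·ln((1+0.61)/(1−0.61)) = 0.708921
SE(z) = 1/√(n−3) = 1/√277 = 0.060084
98% ⇒ z* = 2.326; margin = 2.326·0.060084 = 0.139755
CI on z-scale: (0.569166, 0.848676)
Back-transform: tanh(0.569166) = 0.514747, tanh(0.848676) = 0.690377

(0.515, 0.690)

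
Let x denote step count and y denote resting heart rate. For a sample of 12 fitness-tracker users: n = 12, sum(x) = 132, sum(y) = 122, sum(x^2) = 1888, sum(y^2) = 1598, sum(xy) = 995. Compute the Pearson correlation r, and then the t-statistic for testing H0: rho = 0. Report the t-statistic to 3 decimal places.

-5.821

S_xy = nΣxy − ΣxΣy = 12·995 − 132·122 = 11940 − 16104 = -4164
S_xx = nΣx² − (Σx)² = 12·1888 − 132² = 22656 − 17424 = 5232
S_yy = nΣy² − (Σy)² = 12·1598 − 122² = 19176 − 14884 = 4292
r = S_xy / √(S_xx·S_yy) = -4164 / √(5232·4292) = -4164 / √22455744 = -4164 / 4738.7492 = -0.8787
t = r·√(n−2)/√(1−r²) = -0.8787·√10 / √(1−0.772114) = -2.778693 / 0.477374 = -5.821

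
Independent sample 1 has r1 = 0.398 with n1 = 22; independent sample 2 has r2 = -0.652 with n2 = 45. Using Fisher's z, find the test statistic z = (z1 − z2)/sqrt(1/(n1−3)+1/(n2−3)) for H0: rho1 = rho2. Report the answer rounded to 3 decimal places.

z1 = atanh(0.398) = 0.421270,  z2 = atanh(-0.652) = -0.778770
SE = √(1/(n1−3) + 1/(n2−3)) = √(1/19 + 1/42) = √(0.0526316 + 0.0238095) = √0.0764411 = 0.276480
z = (z1 − z2)/SE = (0.421270 − (-0.778770)) / 0.276480 = 1.200040 / 0.276480 = 4.340

4.340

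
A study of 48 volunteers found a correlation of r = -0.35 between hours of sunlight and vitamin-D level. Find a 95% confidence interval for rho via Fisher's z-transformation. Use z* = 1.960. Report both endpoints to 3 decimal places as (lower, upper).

(-0.577, -0.073)

Fisher z: z_r = atanh(r) = ½·ln((1+(-0.35))/(1−(-0.35))) = -0.365444
SE(z) = 1/√(n−3) = 1/√45 = 0.149071
95% ⇒ z* = 1.960; margin = 1.960·0.149071 = 0.292179
CI on z-scale: (-0.657623, -0.073265)
Back-transform: tanh(-0.657623) = -0.576779, tanh(-0.073265) = -0.073134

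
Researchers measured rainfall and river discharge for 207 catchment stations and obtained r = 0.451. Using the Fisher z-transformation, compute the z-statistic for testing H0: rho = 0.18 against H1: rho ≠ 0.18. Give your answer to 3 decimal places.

z_r = atanh(0.451) = 0.485955,  z_0 = atanh(0.18) = 0.181983
SE = 1/√(n−3) = 1/√204 = 0.070014
z = (z_r − z_0)/SE = (0.485955 − 0.181983) / 0.070014 = 0.303972 / 0.070014 = 4.342

4.342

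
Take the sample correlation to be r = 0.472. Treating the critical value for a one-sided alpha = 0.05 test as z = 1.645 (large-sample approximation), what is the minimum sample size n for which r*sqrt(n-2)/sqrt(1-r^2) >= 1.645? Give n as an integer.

r√(n−2)/√(1−r²) ≥ 1.645  ⇔  n−2 ≥ (1.645)²·(1−r²)/r²
(1−r²)/r² = (1−0.222784)/0.222784 = 3.4887
n ≥ 2 + 2.706025·3.4887 = 2 + 9.4405 = 11.4405
⌈11.4405⌉ = 12

12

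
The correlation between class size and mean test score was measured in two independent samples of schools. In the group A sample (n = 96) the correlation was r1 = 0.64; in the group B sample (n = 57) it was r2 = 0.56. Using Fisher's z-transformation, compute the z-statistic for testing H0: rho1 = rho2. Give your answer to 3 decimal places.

0.733

z1 = atanh(0.64) = 0.758174,  z2 = atanh(0.56) = 0.632833
SE = √(1/(n1−3) + 1/(n2−3)) = √(1/93 + 1/54) = √(0.0107527 + 0.0185185) = √0.0292712 = 0.171088
z = (z1 − z2)/SE = (0.758174 − 0.632833) / 0.171088 = 0.125341 / 0.171088 = 0.733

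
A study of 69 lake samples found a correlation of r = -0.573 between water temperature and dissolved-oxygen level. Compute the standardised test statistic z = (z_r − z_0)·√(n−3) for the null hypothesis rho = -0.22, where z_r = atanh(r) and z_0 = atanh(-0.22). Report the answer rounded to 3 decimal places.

Fisher z: atanh(-0.573) = -0.651978, atanh(-0.22) = -0.223656
z = (z_r − z_0)·√(n−3) = (-0.651978 − (-0.223656))·√66 = -0.428322 · 8.124038 = -3.480

-3.480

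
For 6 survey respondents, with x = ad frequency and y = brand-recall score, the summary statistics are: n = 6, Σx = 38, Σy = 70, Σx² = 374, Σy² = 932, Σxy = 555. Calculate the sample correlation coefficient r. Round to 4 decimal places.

0.9005

Numerator: nΣxy − (Σx)(Σy) = 6·555 − (38)(70) = 670
Denominator: √[(nΣx²−(Σx)²)(nΣy²−(Σy)²)]
  nΣx²−(Σx)² = 6·374 − 1444 = 800;  nΣy²−(Σy)² = 6·932 − 4900 = 692
  √(800·692) = √553600 = 744.0430
r = 670 / 744.0430 = 0.9005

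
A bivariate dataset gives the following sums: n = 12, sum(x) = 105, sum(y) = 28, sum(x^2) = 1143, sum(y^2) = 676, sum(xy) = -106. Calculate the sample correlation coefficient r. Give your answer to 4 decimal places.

S_xy = nΣxy − ΣxΣy = 12·(-106) − 105·28 = -1272 − 2940 = -4212
S_xx = nΣx² − (Σx)² = 12·1143 − 105² = 13716 − 11025 = 2691
S_yy = nΣy² − (Σy)² = 12·676 − 28² = 8112 − 784 = 7328
r = S_xy / √(S_xx·S_yy) = -4212 / √(2691·7328) = -4212 / √19719648 = -4212 / 4440.6810 = -0.9485

-0.9485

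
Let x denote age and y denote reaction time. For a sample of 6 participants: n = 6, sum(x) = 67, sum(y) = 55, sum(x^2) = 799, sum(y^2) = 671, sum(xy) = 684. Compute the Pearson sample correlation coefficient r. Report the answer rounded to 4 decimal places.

Numerator: nΣxy − (Σx)(Σy) = 6·684 − (67)(55) = 419
Denominator: √[(nΣx²−(Σx)²)(nΣy²−(Σy)²)]
  nΣx²−(Σx)² = 6·799 − 4489 = 305;  nΣy²−(Σy)² = 6·671 − 3025 = 1001
  √(305·1001) = √305305 = 552.5441
r = 419 / 552.5441 = 0.7583

0.7583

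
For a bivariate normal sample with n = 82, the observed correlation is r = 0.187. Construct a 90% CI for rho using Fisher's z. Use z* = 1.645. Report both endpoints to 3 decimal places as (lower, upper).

(0.004, 0.358)

z_r = atanh(0.187) = 0.189227;  SE = 1/√(n−3) = 1/√79 = 0.112509
z-limits: 0.189227 ± 1.645·0.112509 = 0.189227 ± 0.185077 = [0.004150, 0.374304]
ρ-limits: (tanh 0.004150, tanh 0.374304) = (0.004, 0.358)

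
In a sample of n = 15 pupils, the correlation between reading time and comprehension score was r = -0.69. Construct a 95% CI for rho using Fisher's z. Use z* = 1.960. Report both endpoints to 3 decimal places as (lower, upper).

(-0.888, -0.275)

Fisher z: z_r = atanh(r) = ½·ln((1+(-0.69))/(1−(-0.69))) = -0.847956
SE(z) = 1/√(n−3) = 1/√12 = 0.288675
95% ⇒ z* = 1.960; margin = 1.960·0.288675 = 0.565803
CI on z-scale: (-1.413759, -0.282153)
Back-transform: tanh(-1.413759) = -0.888290, tanh(-0.282153) = -0.274897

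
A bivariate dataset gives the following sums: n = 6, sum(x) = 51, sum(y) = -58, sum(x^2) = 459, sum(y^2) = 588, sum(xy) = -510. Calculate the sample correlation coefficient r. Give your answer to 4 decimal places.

Numerator: nΣxy − (Σx)(Σy) = 6·(-510) − (51)(-58) = -102
Denominator: √[(nΣx²−(Σx)²)(nΣy²−(Σy)²)]
  nΣx²−(Σx)² = 6·459 − 2601 = 153;  nΣy²−(Σy)² = 6·588 − 3364 = 164
  √(153·164) = √25092 = 158.4045
r = -102 / 158.4045 = -0.6439

-0.6439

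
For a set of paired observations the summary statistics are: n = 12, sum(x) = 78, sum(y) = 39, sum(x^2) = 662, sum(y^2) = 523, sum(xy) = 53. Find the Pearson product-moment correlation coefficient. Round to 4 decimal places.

-0.8090

S_xy = nΣxy − ΣxΣy = 12·53 − 78·39 = 636 − 3042 = -2406
S_xx = nΣx² − (Σx)² = 12·662 − 78² = 7944 − 6084 = 1860
S_yy = nΣy² − (Σy)² = 12·523 − 39² = 6276 − 1521 = 4755
r = S_xy / √(S_xx·S_yy) = -2406 / √(1860·4755) = -2406 / √8844300 = -2406 / 2973.9368 = -0.8090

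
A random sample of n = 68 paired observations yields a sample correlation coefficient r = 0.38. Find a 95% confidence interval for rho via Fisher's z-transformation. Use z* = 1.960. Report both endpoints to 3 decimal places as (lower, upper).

(0.156, 0.567)

z_r = atanh(0.38) = 0.400060;  SE = 1/√(n−3) = 1/√65 = 0.124035
z-limits: 0.400060 ± 1.960·0.124035 = 0.400060 ± 0.243109 = [0.156951, 0.643169]
ρ-limits: (tanh 0.156951, tanh 0.643169) = (0.156, 0.567)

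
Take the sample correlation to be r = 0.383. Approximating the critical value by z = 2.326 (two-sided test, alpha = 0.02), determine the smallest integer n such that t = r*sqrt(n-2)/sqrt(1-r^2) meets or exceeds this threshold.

34

r√(n−2)/√(1−r²) ≥ 2.326  ⇔  n−2 ≥ (2.326)²·(1−r²)/r²
(1−r²)/r² = (1−0.146689)/0.146689 = 5.8171
n ≥ 2 + 5.410276·5.8171 = 2 + 31.4721 = 33.4721
⌈33.4721⌉ = 34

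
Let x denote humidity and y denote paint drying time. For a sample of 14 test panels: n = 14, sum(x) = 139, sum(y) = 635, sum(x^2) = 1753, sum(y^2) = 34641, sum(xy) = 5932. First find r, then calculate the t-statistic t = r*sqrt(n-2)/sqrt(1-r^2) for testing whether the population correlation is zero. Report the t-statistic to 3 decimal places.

S_xy = nΣxy − ΣxΣy = 14·5932 − 139·635 = 83048 − 88265 = -5217
S_xx = nΣx² − (Σx)² = 14·1753 − 139² = 24542 − 19321 = 5221
S_yy = nΣy² − (Σy)² = 14·34641 − 635² = 484974 − 403225 = 81749
r = S_xy / √(S_xx·S_yy) = -5217 / √(5221·81749) = -5217 / √426811529 = -5217 / 20659.4174 = -0.2525
t = r·√(n−2)/√(1−r²) = -0.2525·√12 / √(1−0.063756) = -0.874686 / 0.967597 = -0.904

-0.904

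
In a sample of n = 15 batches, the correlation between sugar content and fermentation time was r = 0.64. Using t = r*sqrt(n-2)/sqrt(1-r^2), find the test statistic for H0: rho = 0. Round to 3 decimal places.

t = r·√(n−2) / √(1−r²) with r = 0.64, n = 15
  = 0.64·√13 / √(1 − 0.4096)
  = 0.64·3.605551 / 0.768375
  = 2.307553 / 0.768375 = 3.003

3.003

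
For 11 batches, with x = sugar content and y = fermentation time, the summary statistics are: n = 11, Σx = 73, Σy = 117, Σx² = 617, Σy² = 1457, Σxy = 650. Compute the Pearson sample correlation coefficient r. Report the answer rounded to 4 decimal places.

-0.7534

S_xy = nΣxy − ΣxΣy = 11·650 − 73·117 = 7150 − 8541 = -1391
S_xx = nΣx² − (Σx)² = 11·617 − 73² = 6787 − 5329 = 1458
S_yy = nΣy² − (Σy)² = 11·1457 − 117² = 16027 − 13689 = 2338
r = S_xy / √(S_xx·S_yy) = -1391 / √(1458·2338) = -1391 / √3408804 = -1391 / 1846.2947 = -0.7534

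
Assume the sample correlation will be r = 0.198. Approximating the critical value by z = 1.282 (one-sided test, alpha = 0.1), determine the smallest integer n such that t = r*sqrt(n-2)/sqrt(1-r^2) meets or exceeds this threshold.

43

r√(n−2)/√(1−r²) ≥ 1.282  ⇔  n−2 ≥ (1.282)²·(1−r²)/r²
(1−r²)/r² = (1−0.039204)/0.039204 = 24.5076
n ≥ 2 + 1.643524·24.5076 = 2 + 40.2788 = 42.2788
⌈42.2788⌉ = 43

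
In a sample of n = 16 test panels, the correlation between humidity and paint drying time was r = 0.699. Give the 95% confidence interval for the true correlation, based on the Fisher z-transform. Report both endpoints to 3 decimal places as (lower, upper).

z_r = atanh(0.699) = 0.865342;  SE = 1/√(n−3) = 1/√13 = 0.277350
z-limits: 0.865342 ± 1.960·0.277350 = 0.865342 ± 0.543606 = [0.321736, 1.408948]
ρ-limits: (tanh 0.321736, tanh 1.408948) = (0.311, 0.887)

(0.311, 0.887)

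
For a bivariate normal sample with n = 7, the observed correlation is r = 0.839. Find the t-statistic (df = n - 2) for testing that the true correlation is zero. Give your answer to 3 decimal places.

3.448

1 − r² = 1 − 0.703921 = 0.296079;  √(1−r²) = 0.544131
√(n−2) = √5 = 2.236068
t = r·√(n−2)/√(1−r²) = 0.839 · 2.236068 / 0.544131 = 3.448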